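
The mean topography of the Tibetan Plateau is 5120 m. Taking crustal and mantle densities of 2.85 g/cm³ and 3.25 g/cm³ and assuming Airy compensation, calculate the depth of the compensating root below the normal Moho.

By Archimedes' principle applied to the lithosphere: the weight of the topography is balanced by the buoyancy of the root, ρ_c h = (ρ_m − ρ_c) r.
r = h · ρ_c / (ρ_m − ρ_c) = 5120 m × 2.85 / (3.25 − 2.85) = 36500 m.

36500 m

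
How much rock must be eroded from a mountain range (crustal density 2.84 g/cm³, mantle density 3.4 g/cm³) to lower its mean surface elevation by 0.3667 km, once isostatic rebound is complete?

Net drop Δ = e − u = e − e ρ_c/ρ_m = e (ρ_m − ρ_c)/ρ_m.
e = Δ ρ_m/(ρ_m − ρ_c) = 0.3667 km × 3.4/0.56 = 2.23 km.

2.23 km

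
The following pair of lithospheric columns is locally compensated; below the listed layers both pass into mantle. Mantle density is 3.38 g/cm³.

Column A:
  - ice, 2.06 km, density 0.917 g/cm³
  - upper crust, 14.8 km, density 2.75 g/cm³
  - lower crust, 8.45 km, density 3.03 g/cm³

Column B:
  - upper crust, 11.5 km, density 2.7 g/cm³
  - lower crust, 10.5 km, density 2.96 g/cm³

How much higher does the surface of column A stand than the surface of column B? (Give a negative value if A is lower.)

For any compensation level in the mantle, the mantle terms cancel and isostasy reduces to e = (Σt_A − Σt_B) − (Σ(ρt)_A − Σ(ρt)_B) / ρ_m.
Σt_A = 25.31 km; Σt_B = 22 km; Σ(ρt)_A = 68.19252; Σ(ρt)_B = 62.13 (in km·g/cm³).
e = (25.31 − 22) − (68.19252 − 62.13) / 3.38 = 1.52 km.

1.52 km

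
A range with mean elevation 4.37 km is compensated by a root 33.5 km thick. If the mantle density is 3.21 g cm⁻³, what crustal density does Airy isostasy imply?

2.84 g cm⁻³

ρ_c h = (ρ_m − ρ_c) r → ρ_c (h + r) = ρ_m r → ρ_c = ρ_m r / (h + r).
ρ_c = 3.21 × 33.5 km / (4.37 km + 33.5 km) = 2.84 g cm⁻³.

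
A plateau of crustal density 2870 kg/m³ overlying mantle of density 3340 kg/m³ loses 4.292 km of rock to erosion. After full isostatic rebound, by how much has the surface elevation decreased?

0.604 km

Rebound u = e ρ_c/ρ_m = 4.292 km × 2870/3340 = 3.688 km.
Net surface drop = e − u = 4.292 km − 3.688 km = e (ρ_m − ρ_c)/ρ_m = 0.604 km.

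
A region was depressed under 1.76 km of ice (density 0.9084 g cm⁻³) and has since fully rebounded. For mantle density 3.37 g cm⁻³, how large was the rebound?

Removing the load lets mantle flow back in; uplift u satisfies ρ_ice t = ρ_m u.
u = t ρ_ice/ρ_m = 1.76 km × 0.9084/3.37 = 0.474 km.

0.474 km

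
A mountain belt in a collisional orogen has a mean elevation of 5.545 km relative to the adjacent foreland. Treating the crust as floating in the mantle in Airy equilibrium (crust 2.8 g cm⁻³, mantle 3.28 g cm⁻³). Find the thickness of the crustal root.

In Airy isostatic equilibrium: the weight of the topography is balanced by the buoyancy of the root, ρ_c h = (ρ_m − ρ_c) r.
r = h · ρ_c / (ρ_m − ρ_c) = 5.545 km × 2.8 / (3.28 − 2.8) = 32.3 km.

32.3 km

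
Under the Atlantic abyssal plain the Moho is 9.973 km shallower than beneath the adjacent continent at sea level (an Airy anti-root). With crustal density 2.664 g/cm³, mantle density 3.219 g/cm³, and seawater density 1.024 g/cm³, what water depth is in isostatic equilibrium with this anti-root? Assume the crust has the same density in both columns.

Replacing a thickness d of crust by seawater at the top must be balanced by replacing crust with mantle at the base: d (ρ_c − ρ_w) = a (ρ_m − ρ_c).
d = a (ρ_m − ρ_c)/(ρ_c − ρ_w) = 9.973 km × 0.555/1.64 = 3.38 km.

3.38 km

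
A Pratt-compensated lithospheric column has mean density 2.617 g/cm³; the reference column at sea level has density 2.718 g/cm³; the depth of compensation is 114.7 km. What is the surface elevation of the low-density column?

4.43 km

ρ_ref D = ρ (D + h) → h = D (ρ_ref − ρ)/ρ.
h = 114.7 km × (2.718 − 2.617)/2.617 = 4.43 km.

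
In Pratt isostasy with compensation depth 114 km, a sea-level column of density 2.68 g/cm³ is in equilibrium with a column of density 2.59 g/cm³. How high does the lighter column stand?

ρ_ref D = ρ (D + h) → h = D (ρ_ref − ρ)/ρ.
h = 114 km × (2.68 − 2.59)/2.59 = 3.96 km.

3.96 km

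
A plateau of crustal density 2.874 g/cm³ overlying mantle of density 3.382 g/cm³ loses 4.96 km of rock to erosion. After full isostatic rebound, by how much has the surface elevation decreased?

0.745 km

Rebound u = e ρ_c/ρ_m = 4.96 km × 2.874/3.382 = 4.215 km.
Net surface drop = e − u = 4.96 km − 4.215 km = e (ρ_m − ρ_c)/ρ_m = 0.745 km.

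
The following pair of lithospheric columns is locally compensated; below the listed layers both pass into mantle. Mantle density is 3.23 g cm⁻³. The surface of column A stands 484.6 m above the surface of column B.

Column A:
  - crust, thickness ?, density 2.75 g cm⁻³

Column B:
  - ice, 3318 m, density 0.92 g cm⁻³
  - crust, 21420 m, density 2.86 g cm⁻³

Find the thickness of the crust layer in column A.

Take the compensation level at the base of the deeper column (depth z_c below the surface of column A) and equate Σ ρ_i t_i down to z_c; mantle fills any gap and the z_c terms cancel.
Column A: x×2.75 + (z_c − 0 − x)×3.23
Column B: 484.6×0 + 3318×0.92 + 21420×2.86 + (z_c − 484.6 − 24738)×3.23
The z_c×3.23 term appears on both sides and cancels. Collect the known terms of each column as K = Σ(ρt)_known − 3.23 × (depth of known layers): K_A = 0 − 3.23×0 = 0; K_B = 64313.76 − 3.23×(484.6 + 24738) = −17155.238.
Balance: K_A − x×(3.23 − 2.75) = K_B, so x = (K_A − K_B)/(3.23 − 2.75) = 17155.2/0.48 = 35700 m.

35700 m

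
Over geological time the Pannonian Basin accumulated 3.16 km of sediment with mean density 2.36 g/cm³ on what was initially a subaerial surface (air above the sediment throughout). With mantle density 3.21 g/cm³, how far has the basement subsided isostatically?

2.32 km

Subaerial load: s = t ρ_sed / ρ_m = 3.16 km × 2.36/3.21 = 2.32 km.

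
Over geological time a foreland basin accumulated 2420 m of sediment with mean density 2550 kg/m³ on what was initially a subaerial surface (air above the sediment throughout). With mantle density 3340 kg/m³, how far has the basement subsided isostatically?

1850 m

Subaerial load: s = t ρ_sed / ρ_m = 2420 m × 2550/3340 = 1850 m.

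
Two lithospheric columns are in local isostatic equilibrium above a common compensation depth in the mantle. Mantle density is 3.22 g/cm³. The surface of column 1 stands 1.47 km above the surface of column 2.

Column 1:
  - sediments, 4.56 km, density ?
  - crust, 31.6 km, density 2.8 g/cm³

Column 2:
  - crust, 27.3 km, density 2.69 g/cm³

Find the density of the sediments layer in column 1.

Take the compensation level at the base of the deeper column (depth z_c below the surface of column 1) and equate Σ ρ_i t_i down to z_c; mantle fills any gap and the z_c terms cancel.
Column 1: 4.56×ρ + 31.6×2.8 + (z_c − 36.16)×3.22
Column 2: 1.47×0 + 27.3×2.69 + (z_c − 1.47 − 27.3)×3.22
The z_c×3.22 term appears on both sides and cancels. Collect the known terms of each column as K = Σ(ρt)_known − 3.22 × (depth of known layers): K_1 = 88.48 − 3.22×36.16 = −27.9552; K_2 = 73.437 − 3.22×(1.47 + 27.3) = −19.2024.
Balance: K_1 + 4.56×ρ = K_2, so ρ = (K_2 − K_1)/4.56 = 8.7528/4.56 = 1.92 g/cm³.

1.92 g/cm³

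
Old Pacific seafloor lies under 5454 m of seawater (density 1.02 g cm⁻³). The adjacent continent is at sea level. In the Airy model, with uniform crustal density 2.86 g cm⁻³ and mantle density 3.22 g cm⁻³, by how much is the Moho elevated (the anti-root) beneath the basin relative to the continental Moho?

27900 m

By Archimedes' principle applied to the lithosphere: replacing crust with seawater at the top is compensated by replacing crust with mantle at the base: d (ρ_c − ρ_w) = a (ρ_m − ρ_c).
a = d (ρ_c − ρ_w)/(ρ_m − ρ_c) = 5454 m × 1.84/0.36 = 27900 m.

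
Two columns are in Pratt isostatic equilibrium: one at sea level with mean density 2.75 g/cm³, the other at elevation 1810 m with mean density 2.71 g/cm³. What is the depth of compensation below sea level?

ρ_ref D = ρ (D + h) → D (ρ_ref − ρ) = ρ h.
D = ρ h/(ρ_ref − ρ) = 2.71 × 1810 m/(2.75 − 2.71) = 123000 m.

123000 m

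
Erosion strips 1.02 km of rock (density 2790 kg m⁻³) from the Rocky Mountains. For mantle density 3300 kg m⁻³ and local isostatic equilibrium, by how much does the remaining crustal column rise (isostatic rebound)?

0.862 km

Unloading: uplift u = e ρ_c/ρ_m = 1.02 km × 2790/3300 = 0.862 km.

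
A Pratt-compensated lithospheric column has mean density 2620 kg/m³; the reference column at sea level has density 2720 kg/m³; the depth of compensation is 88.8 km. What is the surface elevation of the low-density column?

ρ_ref D = ρ (D + h) → h = D (ρ_ref − ρ)/ρ.
h = 88.8 km × (2720 − 2620)/2620 = 3.39 km.

3.39 km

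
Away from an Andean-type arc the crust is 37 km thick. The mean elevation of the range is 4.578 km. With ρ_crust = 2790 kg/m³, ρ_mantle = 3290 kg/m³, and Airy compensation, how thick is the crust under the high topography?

Root depth r = h ρ_c / (ρ_m − ρ_c) = 4.578 km × 2790 / 500 = 25.55 km.
Total thickness = T + h + r = 37 km + 4.578 km + 25.55 km = 67.1 km.

67.1 km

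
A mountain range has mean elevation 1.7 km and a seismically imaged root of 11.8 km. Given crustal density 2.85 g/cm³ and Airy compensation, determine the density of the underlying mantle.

3.26 g/cm³

Airy balance: ρ_c h = (ρ_m − ρ_c) r → ρ_m = ρ_c (1 + h/r).
ρ_m = 2.85 × (1 + 1.7 km/11.8 km) = 3.26 g/cm³.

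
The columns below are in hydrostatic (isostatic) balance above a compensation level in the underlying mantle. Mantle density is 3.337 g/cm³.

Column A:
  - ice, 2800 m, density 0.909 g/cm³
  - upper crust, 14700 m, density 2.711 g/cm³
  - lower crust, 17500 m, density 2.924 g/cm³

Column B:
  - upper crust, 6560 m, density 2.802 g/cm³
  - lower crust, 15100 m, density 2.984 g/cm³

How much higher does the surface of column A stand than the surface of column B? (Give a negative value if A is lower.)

4310 m

For any compensation level in the mantle, the mantle terms cancel and isostasy reduces to e = (Σt_A − Σt_B) − (Σ(ρt)_A − Σ(ρt)_B) / ρ_m.
Σt_A = 35000 m; Σt_B = 21660 m; Σ(ρt)_A = 93566.9; Σ(ρt)_B = 63439.52 (in m·g/cm³).
e = (35000 − 21660) − (93566.9 − 63439.52) / 3.337 = 4310 m.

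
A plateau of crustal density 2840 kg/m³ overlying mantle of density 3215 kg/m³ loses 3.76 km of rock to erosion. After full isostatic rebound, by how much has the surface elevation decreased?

0.439 km

Rebound u = e ρ_c/ρ_m = 3.76 km × 2840/3215 = 3.321 km.
Net surface drop = e − u = 3.76 km − 3.321 km = e (ρ_m − ρ_c)/ρ_m = 0.439 km.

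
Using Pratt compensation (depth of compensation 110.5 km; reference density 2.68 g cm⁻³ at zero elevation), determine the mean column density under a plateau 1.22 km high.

2.65 g cm⁻³

Pratt balance: ρ_ref D = ρ (D + h).
ρ = ρ_ref D/(D + h) = 2.68 × 110.5 km/(110.5 km + 1.22 km) = 2.65 g cm⁻³.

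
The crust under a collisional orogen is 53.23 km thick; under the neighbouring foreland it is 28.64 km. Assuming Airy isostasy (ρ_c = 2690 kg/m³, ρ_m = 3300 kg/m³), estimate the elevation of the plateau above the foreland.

Excess crust Δ = 53.23 km − 28.64 km = 24.59 km, split between elevation h and root r with h + r = Δ.
Airy balance ρ_c h = (ρ_m − ρ_c) r gives r = h ρ_c/(ρ_m − ρ_c), so h (1 + ρ_c/(ρ_m − ρ_c)) = Δ, i.e. h = Δ (ρ_m − ρ_c)/ρ_m.
h = 24.59 km × 610/3300 = 4.55 km.

4.55 km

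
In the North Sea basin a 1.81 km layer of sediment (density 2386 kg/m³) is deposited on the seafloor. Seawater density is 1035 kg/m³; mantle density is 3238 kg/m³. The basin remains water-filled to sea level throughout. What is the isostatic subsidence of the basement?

1.11 km

Submarine loading: the sediment displaces seawater, and the subsidence is in turn flooded, so s (ρ_m − ρ_w) = t (ρ_sed − ρ_w).
s = 1.81 km × (2386 − 1035) / (3238 − 1035) = 1.11 km.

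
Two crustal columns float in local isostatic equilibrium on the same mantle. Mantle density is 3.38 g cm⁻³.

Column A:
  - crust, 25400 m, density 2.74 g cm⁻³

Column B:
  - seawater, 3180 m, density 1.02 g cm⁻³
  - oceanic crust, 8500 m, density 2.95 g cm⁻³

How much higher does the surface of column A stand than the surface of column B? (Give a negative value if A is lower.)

For any compensation level in the mantle, the mantle terms cancel and isostasy reduces to e = (Σt_A − Σt_B) − (Σ(ρt)_A − Σ(ρt)_B) / ρ_m.
Σt_A = 25400 m; Σt_B = 11680 m; Σ(ρt)_A = 69596; Σ(ρt)_B = 28318.6 (in m·g cm⁻³).
e = (25400 − 11680) − (69596 − 28318.6) / 3.38 = 1510 m.

1510 m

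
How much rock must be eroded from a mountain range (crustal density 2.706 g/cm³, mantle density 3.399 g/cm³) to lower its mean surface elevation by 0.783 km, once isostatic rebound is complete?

Net drop Δ = e − u = e − e ρ_c/ρ_m = e (ρ_m − ρ_c)/ρ_m.
e = Δ ρ_m/(ρ_m − ρ_c) = 0.783 km × 3.399/0.693 = 3.84 km.

3.84 km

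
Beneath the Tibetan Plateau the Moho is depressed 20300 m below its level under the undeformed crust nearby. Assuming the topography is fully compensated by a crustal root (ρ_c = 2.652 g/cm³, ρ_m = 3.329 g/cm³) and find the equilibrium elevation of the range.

5180 m

For local isostatic compensation: ρ_c h = (ρ_m − ρ_c) r.
h = r (ρ_m − ρ_c) / ρ_c = 20300 m × (3.329 − 2.652) / 2.652 = 5180 m.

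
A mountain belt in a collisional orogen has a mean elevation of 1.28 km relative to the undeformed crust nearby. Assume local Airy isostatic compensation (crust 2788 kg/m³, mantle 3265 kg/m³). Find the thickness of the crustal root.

In Airy isostatic equilibrium: the weight of the topography is balanced by the buoyancy of the root, ρ_c h = (ρ_m − ρ_c) r.
r = h · ρ_c / (ρ_m − ρ_c) = 1.28 km × 2788 / (3265 − 2788) = 7.48 km.

7.48 km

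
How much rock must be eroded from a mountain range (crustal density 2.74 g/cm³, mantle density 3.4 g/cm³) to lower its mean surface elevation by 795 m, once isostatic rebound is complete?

Net drop Δ = e − u = e − e ρ_c/ρ_m = e (ρ_m − ρ_c)/ρ_m.
e = Δ ρ_m/(ρ_m − ρ_c) = 795 m × 3.4/0.66 = 4100 m.

4100 m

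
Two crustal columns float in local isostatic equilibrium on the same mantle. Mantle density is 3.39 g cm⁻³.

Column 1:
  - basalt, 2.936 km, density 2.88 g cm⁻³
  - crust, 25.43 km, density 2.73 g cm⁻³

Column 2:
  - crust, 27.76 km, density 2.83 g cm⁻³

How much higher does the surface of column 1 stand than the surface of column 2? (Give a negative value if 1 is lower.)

For any compensation level in the mantle, the mantle terms cancel and isostasy reduces to e = (Σt_1 − Σt_2) − (Σ(ρt)_1 − Σ(ρt)_2) / ρ_m.
Σt_1 = 28.366 km; Σt_2 = 27.76 km; Σ(ρt)_1 = 77.87958; Σ(ρt)_2 = 78.5608 (in km·g cm⁻³).
e = (28.366 − 27.76) − (77.87958 − 78.5608) / 3.39 = 0.807 km.

0.807 km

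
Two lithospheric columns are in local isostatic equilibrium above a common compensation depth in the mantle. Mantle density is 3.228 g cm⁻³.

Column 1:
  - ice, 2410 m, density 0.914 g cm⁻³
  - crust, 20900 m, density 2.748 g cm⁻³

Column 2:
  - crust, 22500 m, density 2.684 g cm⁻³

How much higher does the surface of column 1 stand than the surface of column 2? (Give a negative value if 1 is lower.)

For any compensation level in the mantle, the mantle terms cancel and isostasy reduces to e = (Σt_1 − Σt_2) − (Σ(ρt)_1 − Σ(ρt)_2) / ρ_m.
Σt_1 = 23310 m; Σt_2 = 22500 m; Σ(ρt)_1 = 59635.94; Σ(ρt)_2 = 60390 (in m·g cm⁻³).
e = (23310 − 22500) − (59635.94 − 60390) / 3.228 = 1040 m.

1040 m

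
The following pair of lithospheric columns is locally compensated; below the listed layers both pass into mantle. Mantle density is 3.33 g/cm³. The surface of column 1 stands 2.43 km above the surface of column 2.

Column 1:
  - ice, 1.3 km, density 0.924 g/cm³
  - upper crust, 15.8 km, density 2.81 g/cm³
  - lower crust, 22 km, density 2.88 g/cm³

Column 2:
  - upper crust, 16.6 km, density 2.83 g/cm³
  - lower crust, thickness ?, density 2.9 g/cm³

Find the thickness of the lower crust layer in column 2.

Take the compensation level at the base of the deeper column (depth z_c below the surface of column 1) and equate Σ ρ_i t_i down to z_c; mantle fills any gap and the z_c terms cancel.
Column 1: 1.3×0.924 + 15.8×2.81 + 22×2.88 + (z_c − 39.1)×3.33
Column 2: 2.43×0 + 16.6×2.83 + x×2.9 + (z_c − 2.43 − 16.6 − x)×3.33
The z_c×3.33 term appears on both sides and cancels. Collect the known terms of each column as K = Σ(ρt)_known − 3.33 × (depth of known layers): K_1 = 108.9592 − 3.33×39.1 = −21.2438; K_2 = 46.978 − 3.33×(2.43 + 16.6) = −16.3919.
Balance: K_1 = K_2 − x×(3.33 − 2.9), so x = (K_2 − K_1)/(3.33 − 2.9) = 4.8519/0.43 = 11.3 km.

11.3 km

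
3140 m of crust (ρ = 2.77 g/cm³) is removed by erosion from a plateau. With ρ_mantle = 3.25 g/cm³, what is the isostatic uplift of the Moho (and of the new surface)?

Unloading: uplift u = e ρ_c/ρ_m = 3140 m × 2.77/3.25 = 2680 m.

2680 m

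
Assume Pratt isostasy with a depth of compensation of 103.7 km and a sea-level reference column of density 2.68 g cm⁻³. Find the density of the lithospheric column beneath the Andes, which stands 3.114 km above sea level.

Pratt balance: ρ_ref D = ρ (D + h).
ρ = ρ_ref D/(D + h) = 2.68 × 103.7 km/(103.7 km + 3.114 km) = 2.6 g cm⁻³.

2.6 g cm⁻³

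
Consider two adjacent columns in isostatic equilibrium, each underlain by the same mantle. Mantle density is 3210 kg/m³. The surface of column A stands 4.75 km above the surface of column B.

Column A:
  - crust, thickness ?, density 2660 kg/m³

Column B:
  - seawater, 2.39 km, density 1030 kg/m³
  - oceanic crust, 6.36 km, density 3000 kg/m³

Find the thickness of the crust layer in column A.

Take the compensation level at the base of the deeper column (depth z_c below the surface of column A) and equate Σ ρ_i t_i down to z_c; mantle fills any gap and the z_c terms cancel.
Column A: x×2660 + (z_c − 0 − x)×3210
Column B: 4.75×0 + 2.39×1030 + 6.36×3000 + (z_c − 4.75 − 8.75)×3210
The z_c×3210 term appears on both sides and cancels. Collect the known terms of each column as K = Σ(ρt)_known − 3210 × (depth of known layers): K_A = 0 − 3210×0 = 0; K_B = 21541.7 − 3210×(4.75 + 8.75) = −21793.3.
Balance: K_A − x×(3210 − 2660) = K_B, so x = (K_A − K_B)/(3210 − 2660) = 21793.3/550 = 39.6 km.

39.6 km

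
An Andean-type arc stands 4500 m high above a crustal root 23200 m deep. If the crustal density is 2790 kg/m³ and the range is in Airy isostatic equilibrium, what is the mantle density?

3330 kg/m³

Airy balance: ρ_c h = (ρ_m − ρ_c) r → ρ_m = ρ_c (1 + h/r).
ρ_m = 2790 × (1 + 4500 m/23200 m) = 3330 kg/m³.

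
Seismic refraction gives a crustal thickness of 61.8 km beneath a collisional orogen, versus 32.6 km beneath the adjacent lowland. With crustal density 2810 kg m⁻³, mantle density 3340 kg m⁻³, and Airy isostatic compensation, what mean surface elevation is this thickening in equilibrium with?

4.63 km

Excess crust Δ = 61.8 km − 32.6 km = 29.2 km, split between elevation h and root r with h + r = Δ.
Airy balance ρ_c h = (ρ_m − ρ_c) r gives r = h ρ_c/(ρ_m − ρ_c), so h (1 + ρ_c/(ρ_m − ρ_c)) = Δ, i.e. h = Δ (ρ_m − ρ_c)/ρ_m.
h = 29.2 km × 530/3340 = 4.63 km.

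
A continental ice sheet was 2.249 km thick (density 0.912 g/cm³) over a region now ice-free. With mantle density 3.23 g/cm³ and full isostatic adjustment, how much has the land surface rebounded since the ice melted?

0.635 km

Removing the load lets mantle flow back in; uplift u satisfies ρ_ice t = ρ_m u.
u = t ρ_ice/ρ_m = 2.249 km × 0.912/3.23 = 0.635 km.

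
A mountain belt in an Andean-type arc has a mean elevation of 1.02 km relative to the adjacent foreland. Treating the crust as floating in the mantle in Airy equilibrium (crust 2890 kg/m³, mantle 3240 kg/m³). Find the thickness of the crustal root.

8.42 km

Isostatic balance requires: the weight of the topography is balanced by the buoyancy of the root, ρ_c h = (ρ_m − ρ_c) r.
r = h · ρ_c / (ρ_m − ρ_c) = 1.02 km × 2890 / (3240 − 2890) = 8.42 km.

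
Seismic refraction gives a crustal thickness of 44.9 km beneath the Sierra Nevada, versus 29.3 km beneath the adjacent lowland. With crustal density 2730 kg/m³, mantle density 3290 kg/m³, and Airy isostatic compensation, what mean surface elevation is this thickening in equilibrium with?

Excess crust Δ = 44.9 km − 29.3 km = 15.6 km, split between elevation h and root r with h + r = Δ.
Airy balance ρ_c h = (ρ_m − ρ_c) r gives r = h ρ_c/(ρ_m − ρ_c), so h (1 + ρ_c/(ρ_m − ρ_c)) = Δ, i.e. h = Δ (ρ_m − ρ_c)/ρ_m.
h = 15.6 km × 560/3290 = 2.66 km.

2.66 km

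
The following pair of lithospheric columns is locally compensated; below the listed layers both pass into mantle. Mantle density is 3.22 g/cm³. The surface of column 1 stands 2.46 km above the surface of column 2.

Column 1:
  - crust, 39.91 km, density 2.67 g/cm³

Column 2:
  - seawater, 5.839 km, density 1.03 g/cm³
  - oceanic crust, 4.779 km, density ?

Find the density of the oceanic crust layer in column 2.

Take the compensation level at the base of the deeper column (depth z_c below the surface of column 1) and equate Σ ρ_i t_i down to z_c; mantle fills any gap and the z_c terms cancel.
Column 1: 39.91×2.67 + (z_c − 39.91)×3.22
Column 2: 2.46×0 + 5.839×1.03 + 4.779×ρ + (z_c − 2.46 − 10.618)×3.22
The z_c×3.22 term appears on both sides and cancels. Collect the known terms of each column as K = Σ(ρt)_known − 3.22 × (depth of known layers): K_1 = 106.5597 − 3.22×39.91 = −21.9505; K_2 = 6.01417 − 3.22×(2.46 + 10.618) = −36.09699.
Balance: K_1 = K_2 + 4.779×ρ, so ρ = (K_1 − K_2)/4.779 = 14.1465/4.779 = 2.96 g/cm³.

2.96 g/cm³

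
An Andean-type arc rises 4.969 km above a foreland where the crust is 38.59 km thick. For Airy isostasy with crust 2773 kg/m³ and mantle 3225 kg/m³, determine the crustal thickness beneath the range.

74 km

Root depth r = h ρ_c / (ρ_m − ρ_c) = 4.969 km × 2773 / 452 = 30.48 km.
Total thickness = T + h + r = 38.59 km + 4.969 km + 30.48 km = 74 km.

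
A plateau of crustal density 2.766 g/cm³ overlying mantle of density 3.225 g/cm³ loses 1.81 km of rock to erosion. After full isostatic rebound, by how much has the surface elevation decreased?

0.258 km

Rebound u = e ρ_c/ρ_m = 1.81 km × 2.766/3.225 = 1.552 km.
Net surface drop = e − u = 1.81 km − 1.552 km = e (ρ_m − ρ_c)/ρ_m = 0.258 km.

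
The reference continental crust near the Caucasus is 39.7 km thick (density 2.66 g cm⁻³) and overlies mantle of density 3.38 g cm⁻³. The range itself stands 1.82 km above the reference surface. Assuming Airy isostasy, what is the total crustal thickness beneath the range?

48.2 km

Root depth r = h ρ_c / (ρ_m − ρ_c) = 1.82 km × 2.66 / 0.72 = 6.724 km.
Total thickness = T + h + r = 39.7 km + 1.82 km + 6.724 km = 48.2 km.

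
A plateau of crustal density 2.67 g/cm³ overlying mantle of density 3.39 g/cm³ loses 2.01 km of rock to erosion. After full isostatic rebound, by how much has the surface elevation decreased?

0.427 km

Rebound u = e ρ_c/ρ_m = 2.01 km × 2.67/3.39 = 1.583 km.
Net surface drop = e − u = 2.01 km − 1.583 km = e (ρ_m − ρ_c)/ρ_m = 0.427 km.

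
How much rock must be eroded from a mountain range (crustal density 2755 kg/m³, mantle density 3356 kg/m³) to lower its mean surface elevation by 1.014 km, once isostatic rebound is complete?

Net drop Δ = e − u = e − e ρ_c/ρ_m = e (ρ_m − ρ_c)/ρ_m.
e = Δ ρ_m/(ρ_m − ρ_c) = 1.014 km × 3356/601 = 5.66 km.

5.66 km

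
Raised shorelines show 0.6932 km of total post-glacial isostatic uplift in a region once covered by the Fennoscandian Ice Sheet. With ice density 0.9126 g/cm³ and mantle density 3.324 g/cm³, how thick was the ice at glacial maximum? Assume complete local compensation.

u = t ρ_ice/ρ_m → t = u ρ_m/ρ_ice = 0.6932 km × 3.324/0.9126 = 2.52 km.

2.52 km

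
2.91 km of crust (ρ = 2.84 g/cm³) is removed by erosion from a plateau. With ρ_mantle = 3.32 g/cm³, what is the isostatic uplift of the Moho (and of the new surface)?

2.49 km

Unloading: uplift u = e ρ_c/ρ_m = 2.91 km × 2.84/3.32 = 2.49 km.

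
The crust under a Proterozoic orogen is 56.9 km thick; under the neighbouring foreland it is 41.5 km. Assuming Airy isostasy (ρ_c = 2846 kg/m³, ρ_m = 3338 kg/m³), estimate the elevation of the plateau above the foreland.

Excess crust Δ = 56.9 km − 41.5 km = 15.4 km, split between elevation h and root r with h + r = Δ.
Airy balance ρ_c h = (ρ_m − ρ_c) r gives r = h ρ_c/(ρ_m − ρ_c), so h (1 + ρ_c/(ρ_m − ρ_c)) = Δ, i.e. h = Δ (ρ_m − ρ_c)/ρ_m.
h = 15.4 km × 492/3338 = 2.27 km.

2.27 km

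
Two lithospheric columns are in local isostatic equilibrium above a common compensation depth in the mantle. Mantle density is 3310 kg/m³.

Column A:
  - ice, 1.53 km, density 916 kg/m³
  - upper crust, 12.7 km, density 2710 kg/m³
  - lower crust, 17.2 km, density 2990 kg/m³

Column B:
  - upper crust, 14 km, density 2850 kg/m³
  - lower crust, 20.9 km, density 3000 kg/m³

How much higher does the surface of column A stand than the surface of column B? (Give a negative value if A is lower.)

For any compensation level in the mantle, the mantle terms cancel and isostasy reduces to e = (Σt_A − Σt_B) − (Σ(ρt)_A − Σ(ρt)_B) / ρ_m.
Σt_A = 31.43 km; Σt_B = 34.9 km; Σ(ρt)_A = 87246.48; Σ(ρt)_B = 102600 (in km·kg/m³).
e = (31.43 − 34.9) − (87246.48 − 102600) / 3310 = 1.17 km.

1.17 km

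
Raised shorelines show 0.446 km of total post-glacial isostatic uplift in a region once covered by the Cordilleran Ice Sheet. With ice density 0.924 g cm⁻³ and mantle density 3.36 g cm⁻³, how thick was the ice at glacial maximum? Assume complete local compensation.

1.62 km

u = t ρ_ice/ρ_m → t = u ρ_m/ρ_ice = 0.446 km × 3.36/0.924 = 1.62 km.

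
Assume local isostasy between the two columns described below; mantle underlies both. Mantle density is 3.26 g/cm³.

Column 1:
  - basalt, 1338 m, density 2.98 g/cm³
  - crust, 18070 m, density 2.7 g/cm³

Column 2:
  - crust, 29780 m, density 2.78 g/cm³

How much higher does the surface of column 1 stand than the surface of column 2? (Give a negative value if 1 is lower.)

−1170 m

For any compensation level in the mantle, the mantle terms cancel and isostasy reduces to e = (Σt_1 − Σt_2) − (Σ(ρt)_1 − Σ(ρt)_2) / ρ_m.
Σt_1 = 19408 m; Σt_2 = 29780 m; Σ(ρt)_1 = 52776.24; Σ(ρt)_2 = 82788.4 (in m·g/cm³).
e = (19408 − 29780) − (52776.24 − 82788.4) / 3.26 = −1170 m.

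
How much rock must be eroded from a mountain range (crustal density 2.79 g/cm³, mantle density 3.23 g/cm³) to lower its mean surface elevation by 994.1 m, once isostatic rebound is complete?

Net drop Δ = e − u = e − e ρ_c/ρ_m = e (ρ_m − ρ_c)/ρ_m.
e = Δ ρ_m/(ρ_m − ρ_c) = 994.1 m × 3.23/0.44 = 7300 m.

7300 m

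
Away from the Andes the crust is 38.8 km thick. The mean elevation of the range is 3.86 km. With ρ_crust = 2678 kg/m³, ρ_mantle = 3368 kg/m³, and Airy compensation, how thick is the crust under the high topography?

Root depth r = h ρ_c / (ρ_m − ρ_c) = 3.86 km × 2678 / 690 = 14.98 km.
Total thickness = T + h + r = 38.8 km + 3.86 km + 14.98 km = 57.6 km.

57.6 km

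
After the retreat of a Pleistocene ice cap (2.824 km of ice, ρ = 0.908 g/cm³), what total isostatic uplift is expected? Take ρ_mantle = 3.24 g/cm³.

0.791 km

Removing the load lets mantle flow back in; uplift u satisfies ρ_ice t = ρ_m u.
u = t ρ_ice/ρ_m = 2.824 km × 0.908/3.24 = 0.791 km.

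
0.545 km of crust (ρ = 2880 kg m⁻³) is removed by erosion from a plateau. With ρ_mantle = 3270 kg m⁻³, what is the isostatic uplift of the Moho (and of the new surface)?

0.48 km

Unloading: uplift u = e ρ_c/ρ_m = 0.545 km × 2880/3270 = 0.48 km.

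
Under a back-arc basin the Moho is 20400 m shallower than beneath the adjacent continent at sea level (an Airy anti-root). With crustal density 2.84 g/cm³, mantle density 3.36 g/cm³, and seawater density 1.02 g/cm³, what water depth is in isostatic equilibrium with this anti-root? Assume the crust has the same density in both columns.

5830 m

Replacing a thickness d of crust by seawater at the top must be balanced by replacing crust with mantle at the base: d (ρ_c − ρ_w) = a (ρ_m − ρ_c).
d = a (ρ_m − ρ_c)/(ρ_c − ρ_w) = 20400 m × 0.52/1.82 = 5830 m.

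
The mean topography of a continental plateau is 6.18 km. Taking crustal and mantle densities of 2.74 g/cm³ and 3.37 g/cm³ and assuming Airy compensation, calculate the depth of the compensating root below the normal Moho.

26.9 km

By Archimedes' principle applied to the lithosphere: the weight of the topography is balanced by the buoyancy of the root, ρ_c h = (ρ_m − ρ_c) r.
r = h · ρ_c / (ρ_m − ρ_c) = 6.18 km × 2.74 / (3.37 − 2.74) = 26.9 km.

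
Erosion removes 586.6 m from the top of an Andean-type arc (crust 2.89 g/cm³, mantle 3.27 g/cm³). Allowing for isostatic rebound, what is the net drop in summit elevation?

68.2 m

Rebound u = e ρ_c/ρ_m = 586.6 m × 2.89/3.27 = 518.4 m.
Net surface drop = e − u = 586.6 m − 518.4 m = e (ρ_m − ρ_c)/ρ_m = 68.2 m.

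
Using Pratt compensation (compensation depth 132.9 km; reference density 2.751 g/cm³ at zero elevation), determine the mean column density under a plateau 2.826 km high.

Pratt balance: ρ_ref D = ρ (D + h).
ρ = ρ_ref D/(D + h) = 2.751 × 132.9 km/(132.9 km + 2.826 km) = 2.69 g/cm³.

2.69 g/cm³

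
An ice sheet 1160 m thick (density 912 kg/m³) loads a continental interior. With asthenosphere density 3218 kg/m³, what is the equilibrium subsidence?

For local isostatic compensation: the ice load ρ_ice t is balanced by mantle displaced below, ρ_m s.
s = t ρ_ice / ρ_m = 1160 m × 912/3218 = 329 m.

329 m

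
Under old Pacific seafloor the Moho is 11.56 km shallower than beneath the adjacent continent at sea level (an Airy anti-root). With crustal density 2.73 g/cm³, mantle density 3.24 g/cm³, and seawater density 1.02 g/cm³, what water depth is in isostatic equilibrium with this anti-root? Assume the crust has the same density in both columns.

Replacing a thickness d of crust by seawater at the top must be balanced by replacing crust with mantle at the base: d (ρ_c − ρ_w) = a (ρ_m − ρ_c).
d = a (ρ_m − ρ_c)/(ρ_c − ρ_w) = 11.56 km × 0.51/1.71 = 3.45 km.

3.45 km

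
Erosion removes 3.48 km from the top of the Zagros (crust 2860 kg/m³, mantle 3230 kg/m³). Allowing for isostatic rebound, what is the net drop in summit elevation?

0.399 km

Rebound u = e ρ_c/ρ_m = 3.48 km × 2860/3230 = 3.081 km.
Net surface drop = e − u = 3.48 km − 3.081 km = e (ρ_m − ρ_c)/ρ_m = 0.399 km.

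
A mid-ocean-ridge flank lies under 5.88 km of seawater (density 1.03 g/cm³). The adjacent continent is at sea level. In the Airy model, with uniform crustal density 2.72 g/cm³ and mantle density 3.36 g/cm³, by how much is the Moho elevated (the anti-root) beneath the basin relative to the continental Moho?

15.5 km

Balancing pressure at the compensation depth: replacing crust with seawater at the top is compensated by replacing crust with mantle at the base: d (ρ_c − ρ_w) = a (ρ_m − ρ_c).
a = d (ρ_c − ρ_w)/(ρ_m − ρ_c) = 5.88 km × 1.69/0.64 = 15.5 km.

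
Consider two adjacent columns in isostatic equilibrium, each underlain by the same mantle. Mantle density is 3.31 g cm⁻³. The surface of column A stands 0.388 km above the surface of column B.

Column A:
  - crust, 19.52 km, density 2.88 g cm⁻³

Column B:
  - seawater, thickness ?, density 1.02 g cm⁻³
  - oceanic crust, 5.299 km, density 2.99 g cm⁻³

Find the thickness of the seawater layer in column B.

2.36 km

Take the compensation level at the base of the deeper column (depth z_c below the surface of column A) and equate Σ ρ_i t_i down to z_c; mantle fills any gap and the z_c terms cancel.
Column A: 19.52×2.88 + (z_c − 19.52)×3.31
Column B: 0.388×0 + x×1.02 + 5.299×2.99 + (z_c − 0.388 − 5.299 − x)×3.31
The z_c×3.31 term appears on both sides and cancels. Collect the known terms of each column as K = Σ(ρt)_known − 3.31 × (depth of known layers): K_A = 56.2176 − 3.31×19.52 = −8.3936; K_B = 15.84401 − 3.31×(0.388 + 5.299) = −2.97996.
Balance: K_A = K_B − x×(3.31 − 1.02), so x = (K_B − K_A)/(3.31 − 1.02) = 5.41364/2.29 = 2.36 km.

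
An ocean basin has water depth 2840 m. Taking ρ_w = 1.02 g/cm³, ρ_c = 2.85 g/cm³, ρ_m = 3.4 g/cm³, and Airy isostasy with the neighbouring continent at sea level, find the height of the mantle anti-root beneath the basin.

For local isostatic compensation: replacing crust with seawater at the top is compensated by replacing crust with mantle at the base: d (ρ_c − ρ_w) = a (ρ_m − ρ_c).
a = d (ρ_c − ρ_w)/(ρ_m − ρ_c) = 2840 m × 1.83/0.55 = 9450 m.

9450 m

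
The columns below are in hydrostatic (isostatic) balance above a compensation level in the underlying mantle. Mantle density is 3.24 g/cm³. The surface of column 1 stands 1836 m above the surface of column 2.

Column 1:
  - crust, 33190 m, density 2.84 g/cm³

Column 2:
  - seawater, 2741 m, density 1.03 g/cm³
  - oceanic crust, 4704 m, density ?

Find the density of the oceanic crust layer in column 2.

2.97 g/cm³

Take the compensation level at the base of the deeper column (depth z_c below the surface of column 1) and equate Σ ρ_i t_i down to z_c; mantle fills any gap and the z_c terms cancel.
Column 1: 33190×2.84 + (z_c − 33190)×3.24
Column 2: 1836×0 + 2741×1.03 + 4704×ρ + (z_c − 1836 − 7445)×3.24
The z_c×3.24 term appears on both sides and cancels. Collect the known terms of each column as K = Σ(ρt)_known − 3.24 × (depth of known layers): K_1 = 94259.6 − 3.24×33190 = −13276; K_2 = 2823.23 − 3.24×(1836 + 7445) = −27247.21.
Balance: K_1 = K_2 + 4704×ρ, so ρ = (K_1 − K_2)/4704 = 13971.2/4704 = 2.97 g/cm³.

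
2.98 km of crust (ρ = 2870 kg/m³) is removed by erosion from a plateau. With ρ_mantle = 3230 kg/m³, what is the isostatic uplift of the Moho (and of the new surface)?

Unloading: uplift u = e ρ_c/ρ_m = 2.98 km × 2870/3230 = 2.65 km.

2.65 km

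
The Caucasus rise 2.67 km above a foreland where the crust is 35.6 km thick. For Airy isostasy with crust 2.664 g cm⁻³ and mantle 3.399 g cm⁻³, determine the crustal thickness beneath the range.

Root depth r = h ρ_c / (ρ_m − ρ_c) = 2.67 km × 2.664 / 0.735 = 9.677 km.
Total thickness = T + h + r = 35.6 km + 2.67 km + 9.677 km = 47.9 km.

47.9 km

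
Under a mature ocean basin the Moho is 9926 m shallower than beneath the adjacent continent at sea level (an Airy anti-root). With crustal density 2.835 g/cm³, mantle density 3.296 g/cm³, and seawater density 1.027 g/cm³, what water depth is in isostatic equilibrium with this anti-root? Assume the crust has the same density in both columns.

2530 m

Replacing a thickness d of crust by seawater at the top must be balanced by replacing crust with mantle at the base: d (ρ_c − ρ_w) = a (ρ_m − ρ_c).
d = a (ρ_m − ρ_c)/(ρ_c − ρ_w) = 9926 m × 0.461/1.808 = 2530 m.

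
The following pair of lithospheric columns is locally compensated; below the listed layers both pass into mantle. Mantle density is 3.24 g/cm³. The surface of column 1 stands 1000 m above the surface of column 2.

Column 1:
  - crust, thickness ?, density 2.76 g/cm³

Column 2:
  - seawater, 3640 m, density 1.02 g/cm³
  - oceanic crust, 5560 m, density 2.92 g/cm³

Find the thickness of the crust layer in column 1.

Take the compensation level at the base of the deeper column (depth z_c below the surface of column 1) and equate Σ ρ_i t_i down to z_c; mantle fills any gap and the z_c terms cancel.
Column 1: x×2.76 + (z_c − 0 − x)×3.24
Column 2: 1000×0 + 3640×1.02 + 5560×2.92 + (z_c − 1000 − 9200)×3.24
The z_c×3.24 term appears on both sides and cancels. Collect the known terms of each column as K = Σ(ρt)_known − 3.24 × (depth of known layers): K_1 = 0 − 3.24×0 = 0; K_2 = 19948 − 3.24×(1000 + 9200) = −13100.
Balance: K_1 − x×(3.24 − 2.76) = K_2, so x = (K_1 − K_2)/(3.24 − 2.76) = 13100/0.48 = 27300 m.

27300 m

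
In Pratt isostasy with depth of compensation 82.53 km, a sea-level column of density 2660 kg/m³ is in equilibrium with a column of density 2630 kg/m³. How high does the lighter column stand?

0.941 km

ρ_ref D = ρ (D + h) → h = D (ρ_ref − ρ)/ρ.
h = 82.53 km × (2660 − 2630)/2630 = 0.941 km.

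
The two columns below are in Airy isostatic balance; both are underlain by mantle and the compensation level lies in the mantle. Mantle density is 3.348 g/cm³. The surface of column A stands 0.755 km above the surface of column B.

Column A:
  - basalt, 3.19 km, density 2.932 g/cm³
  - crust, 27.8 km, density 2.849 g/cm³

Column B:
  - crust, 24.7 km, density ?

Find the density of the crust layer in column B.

2.83 g/cm³

Take the compensation level at the base of the deeper column (depth z_c below the surface of column A) and equate Σ ρ_i t_i down to z_c; mantle fills any gap and the z_c terms cancel.
Column A: 3.19×2.932 + 27.8×2.849 + (z_c − 30.99)×3.348
Column B: 0.755×0 + 24.7×ρ + (z_c − 0.755 − 24.7)×3.348
The z_c×3.348 term appears on both sides and cancels. Collect the known terms of each column as K = Σ(ρt)_known − 3.348 × (depth of known layers): K_A = 88.55528 − 3.348×30.99 = −15.19924; K_B = 0 − 3.348×(0.755 + 24.7) = −85.22334.
Balance: K_A = K_B + 24.7×ρ, so ρ = (K_A − K_B)/24.7 = 70.0241/24.7 = 2.83 g/cm³.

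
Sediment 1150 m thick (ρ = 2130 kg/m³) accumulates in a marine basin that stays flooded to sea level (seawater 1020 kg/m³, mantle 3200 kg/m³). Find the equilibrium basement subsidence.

Submarine loading: the sediment displaces seawater, and the subsidence is in turn flooded, so s (ρ_m − ρ_w) = t (ρ_sed − ρ_w).
s = 1150 m × (2130 − 1020) / (3200 − 1020) = 586 m.

586 m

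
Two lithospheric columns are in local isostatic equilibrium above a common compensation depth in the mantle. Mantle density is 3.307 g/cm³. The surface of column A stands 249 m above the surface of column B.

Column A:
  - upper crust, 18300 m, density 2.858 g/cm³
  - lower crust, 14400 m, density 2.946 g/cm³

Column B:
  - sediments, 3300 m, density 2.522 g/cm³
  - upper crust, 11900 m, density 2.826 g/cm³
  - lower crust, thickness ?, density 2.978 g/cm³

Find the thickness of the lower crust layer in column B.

13000 m

Take the compensation level at the base of the deeper column (depth z_c below the surface of column A) and equate Σ ρ_i t_i down to z_c; mantle fills any gap and the z_c terms cancel.
Column A: 18300×2.858 + 14400×2.946 + (z_c − 32700)×3.307
Column B: 249×0 + 3300×2.522 + 11900×2.826 + x×2.978 + (z_c − 249 − 15200 − x)×3.307
The z_c×3.307 term appears on both sides and cancels. Collect the known terms of each column as K = Σ(ρt)_known − 3.307 × (depth of known layers): K_A = 94723.8 − 3.307×32700 = −13415.1; K_B = 41952 − 3.307×(249 + 15200) = −9137.843.
Balance: K_A = K_B − x×(3.307 − 2.978), so x = (K_B − K_A)/(3.307 − 2.978) = 4277.26/0.329 = 13000 m.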